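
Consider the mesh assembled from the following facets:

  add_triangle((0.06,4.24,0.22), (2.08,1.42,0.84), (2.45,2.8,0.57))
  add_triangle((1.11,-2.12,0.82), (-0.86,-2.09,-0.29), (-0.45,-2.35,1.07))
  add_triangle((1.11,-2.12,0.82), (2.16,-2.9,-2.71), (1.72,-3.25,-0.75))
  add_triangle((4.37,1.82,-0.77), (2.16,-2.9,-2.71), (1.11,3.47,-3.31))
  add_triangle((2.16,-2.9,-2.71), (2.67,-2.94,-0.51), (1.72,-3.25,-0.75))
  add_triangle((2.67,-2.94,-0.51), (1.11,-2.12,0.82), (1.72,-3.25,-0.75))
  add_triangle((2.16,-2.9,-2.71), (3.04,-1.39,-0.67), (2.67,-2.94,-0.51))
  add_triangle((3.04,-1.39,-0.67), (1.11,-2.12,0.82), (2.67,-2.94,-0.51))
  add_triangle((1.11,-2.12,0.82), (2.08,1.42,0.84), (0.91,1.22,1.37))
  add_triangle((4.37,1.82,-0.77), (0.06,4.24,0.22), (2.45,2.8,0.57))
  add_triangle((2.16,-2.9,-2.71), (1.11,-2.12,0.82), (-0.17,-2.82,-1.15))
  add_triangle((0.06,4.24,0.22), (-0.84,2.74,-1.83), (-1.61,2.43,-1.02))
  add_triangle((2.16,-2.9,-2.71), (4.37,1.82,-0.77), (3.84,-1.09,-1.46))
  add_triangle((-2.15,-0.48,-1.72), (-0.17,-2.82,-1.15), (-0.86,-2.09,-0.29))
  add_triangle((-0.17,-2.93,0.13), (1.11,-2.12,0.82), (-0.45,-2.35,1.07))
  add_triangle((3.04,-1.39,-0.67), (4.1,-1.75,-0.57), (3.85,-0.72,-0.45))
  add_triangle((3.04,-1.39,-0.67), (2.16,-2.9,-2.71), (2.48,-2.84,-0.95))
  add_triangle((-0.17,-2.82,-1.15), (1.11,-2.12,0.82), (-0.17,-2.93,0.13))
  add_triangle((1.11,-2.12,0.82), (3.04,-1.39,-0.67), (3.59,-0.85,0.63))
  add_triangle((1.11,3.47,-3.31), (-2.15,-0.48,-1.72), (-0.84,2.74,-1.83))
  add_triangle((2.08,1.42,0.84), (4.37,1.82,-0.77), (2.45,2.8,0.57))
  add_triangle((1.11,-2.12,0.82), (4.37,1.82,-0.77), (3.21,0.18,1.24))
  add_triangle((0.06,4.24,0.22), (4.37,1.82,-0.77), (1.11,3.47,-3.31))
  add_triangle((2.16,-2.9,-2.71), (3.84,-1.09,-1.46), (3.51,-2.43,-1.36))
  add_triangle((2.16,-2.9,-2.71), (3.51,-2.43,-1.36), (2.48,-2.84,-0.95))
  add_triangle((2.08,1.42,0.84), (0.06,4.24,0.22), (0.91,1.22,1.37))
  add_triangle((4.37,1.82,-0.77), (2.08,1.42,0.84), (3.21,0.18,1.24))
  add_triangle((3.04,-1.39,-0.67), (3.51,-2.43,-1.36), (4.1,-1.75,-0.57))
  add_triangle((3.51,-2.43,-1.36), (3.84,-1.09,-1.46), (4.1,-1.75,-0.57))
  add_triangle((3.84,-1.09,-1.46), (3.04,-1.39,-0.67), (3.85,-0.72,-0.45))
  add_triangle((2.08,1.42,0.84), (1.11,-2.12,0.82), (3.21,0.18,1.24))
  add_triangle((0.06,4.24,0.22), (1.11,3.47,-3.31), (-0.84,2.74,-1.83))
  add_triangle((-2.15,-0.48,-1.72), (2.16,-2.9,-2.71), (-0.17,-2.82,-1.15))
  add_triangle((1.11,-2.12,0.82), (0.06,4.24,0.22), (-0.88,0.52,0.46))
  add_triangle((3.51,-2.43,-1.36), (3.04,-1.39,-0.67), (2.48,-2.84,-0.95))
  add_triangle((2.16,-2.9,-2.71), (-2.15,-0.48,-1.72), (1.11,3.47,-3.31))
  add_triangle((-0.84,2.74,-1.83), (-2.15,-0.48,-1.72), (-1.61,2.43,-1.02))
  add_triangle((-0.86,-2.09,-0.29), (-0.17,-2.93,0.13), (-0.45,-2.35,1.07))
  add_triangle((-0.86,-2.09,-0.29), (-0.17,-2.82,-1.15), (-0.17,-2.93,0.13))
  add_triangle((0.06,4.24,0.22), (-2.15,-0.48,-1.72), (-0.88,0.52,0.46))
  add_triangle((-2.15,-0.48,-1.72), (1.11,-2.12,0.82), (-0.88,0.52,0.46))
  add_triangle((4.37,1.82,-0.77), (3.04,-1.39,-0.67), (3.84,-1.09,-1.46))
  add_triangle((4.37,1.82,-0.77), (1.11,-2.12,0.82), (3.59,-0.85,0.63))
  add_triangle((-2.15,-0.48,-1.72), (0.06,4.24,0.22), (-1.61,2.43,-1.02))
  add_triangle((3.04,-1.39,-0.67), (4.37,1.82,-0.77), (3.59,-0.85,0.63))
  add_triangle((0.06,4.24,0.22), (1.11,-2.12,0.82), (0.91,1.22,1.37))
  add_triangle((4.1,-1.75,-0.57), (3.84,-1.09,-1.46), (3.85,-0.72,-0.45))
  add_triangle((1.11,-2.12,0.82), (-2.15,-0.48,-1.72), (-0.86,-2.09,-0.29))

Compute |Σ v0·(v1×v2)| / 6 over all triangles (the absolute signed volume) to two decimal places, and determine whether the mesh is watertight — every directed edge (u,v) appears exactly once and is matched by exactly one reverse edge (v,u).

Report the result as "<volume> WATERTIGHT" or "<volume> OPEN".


Per-triangle v0·(v1×v2)/6:
  t1: +0.6871
  t2: -0.7634
  t3: -0.4302
  t4: +13.7216
  t5: +1.2886
  t6: +0.7911
  t7: +2.0219
  t8: +0.8633
  t9: +1.0773
  t10: +2.7763
  t11: +2.7371
  t12: +1.5800
  t13: +2.3946
  t14: +1.0864
  t15: +0.6927
  t16: -0.1507
  t17: -1.5401
  t18: +0.7655
  t19: +1.5880
  t20: +3.0668
  t21: +1.1598
  t22: +2.5402
  t23: +10.0661
  t24: +1.6957
  t25: +1.2396
  t26: +1.4187
  t27: +1.7448
  t28: -0.1024
  t29: +0.9169
  t30: -0.4579
  t31: +0.3154
  t32: +3.6459
  t33: +3.1953
  t34: +0.9320
  t35: +0.3382
  t36: +10.2120
  t37: +1.4386
  t38: +0.4070
  t39: +0.4588
  t40: +1.7188
  t41: +0.9702
  t42: +1.2523
  t43: -0.6399
  t44: -0.2340
  t45: +2.6719
  t46: -0.4660
  t47: +0.6163
  t48: -0.3839
Σ = +80.9244 → |volume| = 80.92

Directed edges: 144 total, each appears once with its reverse present → watertight.

80.92 WATERTIGHT


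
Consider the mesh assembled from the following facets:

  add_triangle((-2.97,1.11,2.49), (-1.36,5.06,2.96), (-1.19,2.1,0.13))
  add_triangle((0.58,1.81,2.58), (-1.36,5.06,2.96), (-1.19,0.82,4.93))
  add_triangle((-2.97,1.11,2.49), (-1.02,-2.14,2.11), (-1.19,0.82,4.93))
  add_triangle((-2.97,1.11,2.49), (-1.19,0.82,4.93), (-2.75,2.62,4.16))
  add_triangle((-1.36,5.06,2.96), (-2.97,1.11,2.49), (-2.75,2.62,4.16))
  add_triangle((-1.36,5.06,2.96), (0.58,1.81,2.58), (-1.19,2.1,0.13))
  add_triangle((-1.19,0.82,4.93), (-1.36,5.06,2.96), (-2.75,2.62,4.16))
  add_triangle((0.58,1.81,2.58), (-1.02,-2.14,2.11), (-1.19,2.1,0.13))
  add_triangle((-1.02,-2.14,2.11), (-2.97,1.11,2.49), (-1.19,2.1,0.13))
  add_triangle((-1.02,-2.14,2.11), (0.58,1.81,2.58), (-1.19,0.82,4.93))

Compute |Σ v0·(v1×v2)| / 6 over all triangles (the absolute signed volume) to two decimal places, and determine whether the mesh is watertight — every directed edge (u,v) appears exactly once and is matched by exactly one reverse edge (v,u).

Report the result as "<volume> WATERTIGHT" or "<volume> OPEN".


23.80 WATERTIGHT

Per-triangle v0·(v1×v2)/6:
  t1: +3.4460
  t2: +5.2465
  t3: +5.1406
  t4: +2.7548
  t5: +2.7440
  t6: +0.1854
  t7: +5.5297
  t8: -3.1888
  t9: +0.0547
  t10: +1.8823
Σ = +23.7953 → |volume| = 23.80

Directed edges: 30 total, each appears once with its reverse present → watertight.


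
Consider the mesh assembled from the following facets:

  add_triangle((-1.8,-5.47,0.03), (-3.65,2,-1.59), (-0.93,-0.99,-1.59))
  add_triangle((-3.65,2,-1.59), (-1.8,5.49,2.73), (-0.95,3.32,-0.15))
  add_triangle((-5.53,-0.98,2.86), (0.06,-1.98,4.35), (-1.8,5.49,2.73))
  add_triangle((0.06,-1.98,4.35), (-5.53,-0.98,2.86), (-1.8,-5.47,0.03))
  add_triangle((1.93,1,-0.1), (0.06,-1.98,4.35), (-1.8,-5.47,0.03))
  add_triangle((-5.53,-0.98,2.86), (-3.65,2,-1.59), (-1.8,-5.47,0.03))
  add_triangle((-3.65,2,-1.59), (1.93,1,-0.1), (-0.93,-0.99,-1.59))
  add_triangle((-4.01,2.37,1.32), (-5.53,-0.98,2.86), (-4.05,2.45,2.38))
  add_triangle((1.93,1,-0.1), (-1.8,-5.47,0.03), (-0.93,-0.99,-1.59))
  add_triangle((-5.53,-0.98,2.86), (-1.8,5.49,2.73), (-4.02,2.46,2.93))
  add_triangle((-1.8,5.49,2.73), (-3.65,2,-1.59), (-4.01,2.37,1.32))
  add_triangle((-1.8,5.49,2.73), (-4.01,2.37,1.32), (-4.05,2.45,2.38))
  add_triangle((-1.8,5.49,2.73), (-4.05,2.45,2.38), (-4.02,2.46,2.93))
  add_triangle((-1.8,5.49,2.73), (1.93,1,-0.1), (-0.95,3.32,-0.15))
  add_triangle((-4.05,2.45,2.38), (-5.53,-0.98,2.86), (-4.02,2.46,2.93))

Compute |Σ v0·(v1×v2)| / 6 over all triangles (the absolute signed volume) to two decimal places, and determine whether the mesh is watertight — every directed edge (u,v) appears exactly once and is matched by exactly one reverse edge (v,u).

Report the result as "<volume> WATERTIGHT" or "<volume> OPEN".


Per-triangle v0·(v1×v2)/6:
  t1: +5.3964
  t2: +5.2617
  t3: +26.7566
  t4: +22.4519
  t5: +6.3944
  t6: +18.7083
  t7: +2.3413
  t8: +3.0115
  t9: +2.3806
  t10: +0.7044
  t11: +8.0331
  t12: +3.0162
  t13: +1.6545
  t14: +3.6449
  t15: +1.6498
Σ = +111.4055 → |volume| = 111.41

Directed edges: 45 total; 9 unmatched, e.g. (-0.95,3.32,-0.15)→(-3.65,2,-1.59) → open.

111.41 OPEN


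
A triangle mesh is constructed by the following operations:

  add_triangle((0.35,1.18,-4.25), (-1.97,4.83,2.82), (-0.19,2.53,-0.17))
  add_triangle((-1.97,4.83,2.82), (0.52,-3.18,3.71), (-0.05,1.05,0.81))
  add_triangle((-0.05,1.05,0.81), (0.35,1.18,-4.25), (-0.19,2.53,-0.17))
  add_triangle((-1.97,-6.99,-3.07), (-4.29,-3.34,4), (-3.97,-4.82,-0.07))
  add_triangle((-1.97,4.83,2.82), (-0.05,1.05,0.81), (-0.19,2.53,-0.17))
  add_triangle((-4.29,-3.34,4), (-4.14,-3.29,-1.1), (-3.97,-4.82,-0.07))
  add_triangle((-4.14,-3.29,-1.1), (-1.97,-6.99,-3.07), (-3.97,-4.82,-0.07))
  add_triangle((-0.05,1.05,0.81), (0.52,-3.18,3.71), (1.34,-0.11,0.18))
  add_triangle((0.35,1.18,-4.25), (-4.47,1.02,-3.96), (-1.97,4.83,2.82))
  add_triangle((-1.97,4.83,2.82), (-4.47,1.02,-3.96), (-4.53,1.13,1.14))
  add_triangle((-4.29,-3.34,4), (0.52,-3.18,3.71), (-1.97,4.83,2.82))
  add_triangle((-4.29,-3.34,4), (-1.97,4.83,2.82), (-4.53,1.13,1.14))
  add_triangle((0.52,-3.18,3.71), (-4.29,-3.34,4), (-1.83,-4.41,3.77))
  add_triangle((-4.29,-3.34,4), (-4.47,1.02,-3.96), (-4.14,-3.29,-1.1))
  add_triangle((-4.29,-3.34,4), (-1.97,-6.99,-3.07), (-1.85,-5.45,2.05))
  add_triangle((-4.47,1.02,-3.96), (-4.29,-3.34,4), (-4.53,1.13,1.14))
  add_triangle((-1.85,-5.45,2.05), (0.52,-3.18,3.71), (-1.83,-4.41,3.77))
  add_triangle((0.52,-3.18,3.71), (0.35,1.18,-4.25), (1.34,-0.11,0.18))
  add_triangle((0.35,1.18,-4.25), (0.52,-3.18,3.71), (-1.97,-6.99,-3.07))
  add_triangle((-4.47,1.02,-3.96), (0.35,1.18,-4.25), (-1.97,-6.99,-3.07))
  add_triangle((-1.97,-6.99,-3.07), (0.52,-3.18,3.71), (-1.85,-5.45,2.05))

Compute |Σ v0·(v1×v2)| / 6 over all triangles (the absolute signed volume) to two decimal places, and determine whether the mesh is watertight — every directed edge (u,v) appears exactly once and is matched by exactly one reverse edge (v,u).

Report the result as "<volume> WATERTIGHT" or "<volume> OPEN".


204.15 OPEN

Per-triangle v0·(v1×v2)/6:
  t1: +2.2450
  t2: +1.8182
  t3: +0.2136
  t4: +8.6475
  t5: +0.6350
  t6: +5.9523
  t7: +6.6119
  t8: +1.4225
  t9: +19.1665
  t10: +16.4895
  t11: +21.6069
  t12: +17.3051
  t13: +3.6641
  t14: +16.3478
  t15: +15.3356
  t16: +17.1405
  t17: +3.8277
  t18: +2.0281
  t19: +7.9709
  t20: +26.5174
  t21: +9.1997
Σ = +204.1459 → |volume| = 204.15

Directed edges: 63 total; 9 unmatched, e.g. (-0.05,1.05,0.81)→(0.35,1.18,-4.25) → open.


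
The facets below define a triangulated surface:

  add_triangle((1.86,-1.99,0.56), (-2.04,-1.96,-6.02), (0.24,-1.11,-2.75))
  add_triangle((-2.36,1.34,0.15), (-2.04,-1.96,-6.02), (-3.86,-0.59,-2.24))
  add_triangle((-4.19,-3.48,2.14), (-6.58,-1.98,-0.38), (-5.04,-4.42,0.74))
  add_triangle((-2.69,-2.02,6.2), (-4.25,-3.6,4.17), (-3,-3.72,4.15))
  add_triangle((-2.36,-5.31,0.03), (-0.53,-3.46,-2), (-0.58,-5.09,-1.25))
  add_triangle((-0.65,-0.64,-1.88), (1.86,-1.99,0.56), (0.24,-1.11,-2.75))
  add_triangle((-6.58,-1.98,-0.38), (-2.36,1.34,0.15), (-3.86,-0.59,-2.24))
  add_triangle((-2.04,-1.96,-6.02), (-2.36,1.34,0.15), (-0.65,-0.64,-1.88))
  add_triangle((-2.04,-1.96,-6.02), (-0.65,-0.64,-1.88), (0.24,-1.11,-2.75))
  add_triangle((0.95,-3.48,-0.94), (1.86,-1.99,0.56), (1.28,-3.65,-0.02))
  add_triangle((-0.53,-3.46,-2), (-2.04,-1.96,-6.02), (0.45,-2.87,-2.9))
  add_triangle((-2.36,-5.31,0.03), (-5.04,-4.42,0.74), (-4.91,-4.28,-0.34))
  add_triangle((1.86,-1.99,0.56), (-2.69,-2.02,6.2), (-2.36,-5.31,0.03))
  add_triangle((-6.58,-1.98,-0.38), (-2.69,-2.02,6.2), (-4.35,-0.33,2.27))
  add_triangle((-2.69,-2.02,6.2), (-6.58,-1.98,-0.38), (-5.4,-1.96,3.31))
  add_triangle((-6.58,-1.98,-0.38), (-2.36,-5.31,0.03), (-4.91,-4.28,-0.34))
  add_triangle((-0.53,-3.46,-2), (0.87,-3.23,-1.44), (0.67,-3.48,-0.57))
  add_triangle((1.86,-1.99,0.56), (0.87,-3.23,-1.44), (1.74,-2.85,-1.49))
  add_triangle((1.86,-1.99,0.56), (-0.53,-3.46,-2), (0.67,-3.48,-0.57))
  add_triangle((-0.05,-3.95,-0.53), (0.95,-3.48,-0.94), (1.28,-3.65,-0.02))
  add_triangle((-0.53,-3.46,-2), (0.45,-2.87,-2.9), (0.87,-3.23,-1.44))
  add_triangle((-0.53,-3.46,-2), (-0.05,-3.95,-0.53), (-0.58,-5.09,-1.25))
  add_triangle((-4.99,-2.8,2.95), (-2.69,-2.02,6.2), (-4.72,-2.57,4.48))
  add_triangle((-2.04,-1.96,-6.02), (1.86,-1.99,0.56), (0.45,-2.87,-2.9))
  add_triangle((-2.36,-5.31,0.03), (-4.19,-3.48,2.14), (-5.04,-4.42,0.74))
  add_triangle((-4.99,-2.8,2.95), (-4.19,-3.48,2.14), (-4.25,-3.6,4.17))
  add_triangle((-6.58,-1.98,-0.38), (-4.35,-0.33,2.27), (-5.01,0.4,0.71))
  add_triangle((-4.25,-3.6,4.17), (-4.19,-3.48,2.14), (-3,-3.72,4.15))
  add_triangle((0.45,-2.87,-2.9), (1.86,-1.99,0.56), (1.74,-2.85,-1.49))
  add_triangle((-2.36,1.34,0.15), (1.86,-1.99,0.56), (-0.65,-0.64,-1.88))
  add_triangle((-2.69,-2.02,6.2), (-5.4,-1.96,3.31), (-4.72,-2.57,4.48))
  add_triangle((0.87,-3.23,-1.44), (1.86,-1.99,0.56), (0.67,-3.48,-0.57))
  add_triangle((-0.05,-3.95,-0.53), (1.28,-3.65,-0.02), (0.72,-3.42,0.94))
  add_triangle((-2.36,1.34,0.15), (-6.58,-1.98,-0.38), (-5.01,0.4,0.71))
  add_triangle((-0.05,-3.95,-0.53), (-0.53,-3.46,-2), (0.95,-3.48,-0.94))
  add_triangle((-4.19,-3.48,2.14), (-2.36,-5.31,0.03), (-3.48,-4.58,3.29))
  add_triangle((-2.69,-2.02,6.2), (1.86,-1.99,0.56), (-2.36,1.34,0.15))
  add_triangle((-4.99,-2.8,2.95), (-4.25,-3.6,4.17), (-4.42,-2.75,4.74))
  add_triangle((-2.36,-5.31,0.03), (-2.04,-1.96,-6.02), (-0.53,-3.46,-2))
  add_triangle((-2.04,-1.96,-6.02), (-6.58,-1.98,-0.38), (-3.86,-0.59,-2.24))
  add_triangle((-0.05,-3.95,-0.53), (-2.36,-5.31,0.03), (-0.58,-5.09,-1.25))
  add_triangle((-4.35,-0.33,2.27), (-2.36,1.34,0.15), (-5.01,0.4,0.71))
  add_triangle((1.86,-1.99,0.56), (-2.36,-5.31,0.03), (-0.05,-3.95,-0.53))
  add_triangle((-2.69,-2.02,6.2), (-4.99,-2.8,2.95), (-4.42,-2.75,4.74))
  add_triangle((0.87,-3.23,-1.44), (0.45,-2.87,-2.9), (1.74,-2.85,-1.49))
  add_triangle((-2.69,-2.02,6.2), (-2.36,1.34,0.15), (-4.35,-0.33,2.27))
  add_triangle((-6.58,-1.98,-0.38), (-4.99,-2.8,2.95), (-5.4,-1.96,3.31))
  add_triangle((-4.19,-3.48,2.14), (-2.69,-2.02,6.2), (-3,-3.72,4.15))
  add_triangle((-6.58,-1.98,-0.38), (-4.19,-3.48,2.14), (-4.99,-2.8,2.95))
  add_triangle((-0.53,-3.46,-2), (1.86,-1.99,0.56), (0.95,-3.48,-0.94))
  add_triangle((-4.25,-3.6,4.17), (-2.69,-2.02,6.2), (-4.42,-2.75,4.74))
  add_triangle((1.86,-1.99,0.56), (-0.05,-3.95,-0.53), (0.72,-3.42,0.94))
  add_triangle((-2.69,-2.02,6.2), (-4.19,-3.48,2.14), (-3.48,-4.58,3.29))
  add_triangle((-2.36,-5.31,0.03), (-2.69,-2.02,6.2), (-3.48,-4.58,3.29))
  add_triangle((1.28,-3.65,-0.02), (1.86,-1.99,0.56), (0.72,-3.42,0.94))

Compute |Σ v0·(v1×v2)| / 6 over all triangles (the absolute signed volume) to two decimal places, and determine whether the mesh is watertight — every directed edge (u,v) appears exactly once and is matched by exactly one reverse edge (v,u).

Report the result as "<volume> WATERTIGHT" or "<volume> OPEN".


115.00 OPEN

Per-triangle v0·(v1×v2)/6:
  t1: +2.1945
  t2: +3.6802
  t3: +5.0751
  t4: +3.1941
  t5: +1.8661
  t6: -0.7229
  t7: +4.7145
  t8: -0.0842
  t9: -0.0356
  t10: +0.5572
  t11: +3.7522
  t12: +2.8946
  t13: +15.9014
  t14: +10.1702
  t15: -2.4729
  t16: -0.7958
  t17: +0.8383
  t18: +0.9139
  t19: -0.6131
  t20: +0.7204
  t21: +1.1958
  t22: +0.3398
  t23: +1.0184
  t24: +0.1046
  t25: +4.0986
  t26: +1.8968
  t27: +4.2014
  t28: +1.5868
  t29: -0.5611
  t30: -0.9749
  t31: +2.0191
  t32: +0.9078
  t33: +0.9853
  t34: +1.6479
  t35: +1.1564
  t36: +4.9254
  t37: -1.2683
  t38: +1.7777
  t39: +7.4682
  t40: +6.6770
  t41: +1.1079
  t42: +1.4857
  t43: +2.1698
  t44: +0.1313
  t45: +0.8864
  t46: +3.8582
  t47: +3.9675
  t48: -4.5314
  t49: +4.4889
  t50: -0.1250
  t51: +2.4331
  t52: -1.3206
  t53: +5.9209
  t54: +2.7338
  t55: +0.8443
Σ = +115.0017 → |volume| = 115.00

Directed edges: 165 total; 9 unmatched, e.g. (-6.58,-1.98,-0.38)→(-5.04,-4.42,0.74) → open.


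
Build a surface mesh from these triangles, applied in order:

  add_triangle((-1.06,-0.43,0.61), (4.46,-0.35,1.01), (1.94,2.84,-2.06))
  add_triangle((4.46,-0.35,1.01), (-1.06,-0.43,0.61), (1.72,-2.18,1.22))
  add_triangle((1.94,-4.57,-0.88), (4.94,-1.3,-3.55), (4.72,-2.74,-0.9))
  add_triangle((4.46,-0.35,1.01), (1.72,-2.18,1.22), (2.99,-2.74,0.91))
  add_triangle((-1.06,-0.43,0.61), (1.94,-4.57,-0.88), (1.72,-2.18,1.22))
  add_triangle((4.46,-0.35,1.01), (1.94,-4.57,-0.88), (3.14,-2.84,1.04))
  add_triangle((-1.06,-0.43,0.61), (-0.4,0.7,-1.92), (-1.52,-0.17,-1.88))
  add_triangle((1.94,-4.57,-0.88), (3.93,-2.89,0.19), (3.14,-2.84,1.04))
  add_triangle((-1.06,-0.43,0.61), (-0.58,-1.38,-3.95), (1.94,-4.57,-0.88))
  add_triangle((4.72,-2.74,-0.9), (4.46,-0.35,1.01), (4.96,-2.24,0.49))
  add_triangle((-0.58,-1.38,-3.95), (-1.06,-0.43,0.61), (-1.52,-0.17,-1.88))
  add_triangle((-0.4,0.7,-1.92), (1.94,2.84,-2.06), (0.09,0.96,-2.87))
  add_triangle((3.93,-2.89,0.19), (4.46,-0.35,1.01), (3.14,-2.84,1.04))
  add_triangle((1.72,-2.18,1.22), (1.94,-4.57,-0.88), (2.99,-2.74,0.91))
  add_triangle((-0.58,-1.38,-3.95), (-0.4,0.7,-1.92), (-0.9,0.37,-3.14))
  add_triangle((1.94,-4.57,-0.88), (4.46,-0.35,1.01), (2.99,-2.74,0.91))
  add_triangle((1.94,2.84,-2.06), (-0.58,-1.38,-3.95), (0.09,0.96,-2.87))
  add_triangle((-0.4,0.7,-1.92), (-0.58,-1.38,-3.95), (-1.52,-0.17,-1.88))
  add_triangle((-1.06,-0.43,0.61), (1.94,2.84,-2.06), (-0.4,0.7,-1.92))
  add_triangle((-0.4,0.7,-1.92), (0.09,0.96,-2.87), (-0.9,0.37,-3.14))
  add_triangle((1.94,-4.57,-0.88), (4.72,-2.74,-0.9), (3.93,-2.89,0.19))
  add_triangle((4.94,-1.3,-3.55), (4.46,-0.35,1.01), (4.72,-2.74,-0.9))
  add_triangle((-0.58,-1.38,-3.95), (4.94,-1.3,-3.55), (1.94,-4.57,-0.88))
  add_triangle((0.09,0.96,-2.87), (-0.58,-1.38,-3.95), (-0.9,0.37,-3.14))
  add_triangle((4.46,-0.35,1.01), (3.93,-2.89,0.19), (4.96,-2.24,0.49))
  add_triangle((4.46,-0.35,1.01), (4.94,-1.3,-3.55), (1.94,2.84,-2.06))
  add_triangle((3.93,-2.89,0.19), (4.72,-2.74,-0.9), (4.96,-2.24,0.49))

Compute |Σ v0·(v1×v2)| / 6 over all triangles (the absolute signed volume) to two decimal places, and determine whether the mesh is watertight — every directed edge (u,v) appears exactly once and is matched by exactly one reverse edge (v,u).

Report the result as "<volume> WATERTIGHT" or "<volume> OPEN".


Per-triangle v0·(v1×v2)/6:
  t1: +0.9373
  t2: +0.9754
  t3: +7.6946
  t4: +1.1926
  t5: +1.9712
  t6: -3.6237
  t7: +0.2500
  t8: +2.1674
  t9: +4.1020
  t10: +1.5933
  t11: +0.8951
  t12: +0.5253
  t13: +1.9807
  t14: +1.4116
  t15: -0.2821
  t16: +3.2218
  t17: +1.6990
  t18: +1.0847
  t19: +0.6361
  t20: +0.1774
  t21: +2.7891
  t22: +6.8882
  t23: +15.2439
  t24: +1.0611
  t25: +0.2522
  t26: +12.0792
  t27: +1.1598
Σ = +68.0832 → |volume| = 68.08

Directed edges: 81 total; 3 unmatched, e.g. (1.94,2.84,-2.06)→(-0.58,-1.38,-3.95) → open.

68.08 OPEN


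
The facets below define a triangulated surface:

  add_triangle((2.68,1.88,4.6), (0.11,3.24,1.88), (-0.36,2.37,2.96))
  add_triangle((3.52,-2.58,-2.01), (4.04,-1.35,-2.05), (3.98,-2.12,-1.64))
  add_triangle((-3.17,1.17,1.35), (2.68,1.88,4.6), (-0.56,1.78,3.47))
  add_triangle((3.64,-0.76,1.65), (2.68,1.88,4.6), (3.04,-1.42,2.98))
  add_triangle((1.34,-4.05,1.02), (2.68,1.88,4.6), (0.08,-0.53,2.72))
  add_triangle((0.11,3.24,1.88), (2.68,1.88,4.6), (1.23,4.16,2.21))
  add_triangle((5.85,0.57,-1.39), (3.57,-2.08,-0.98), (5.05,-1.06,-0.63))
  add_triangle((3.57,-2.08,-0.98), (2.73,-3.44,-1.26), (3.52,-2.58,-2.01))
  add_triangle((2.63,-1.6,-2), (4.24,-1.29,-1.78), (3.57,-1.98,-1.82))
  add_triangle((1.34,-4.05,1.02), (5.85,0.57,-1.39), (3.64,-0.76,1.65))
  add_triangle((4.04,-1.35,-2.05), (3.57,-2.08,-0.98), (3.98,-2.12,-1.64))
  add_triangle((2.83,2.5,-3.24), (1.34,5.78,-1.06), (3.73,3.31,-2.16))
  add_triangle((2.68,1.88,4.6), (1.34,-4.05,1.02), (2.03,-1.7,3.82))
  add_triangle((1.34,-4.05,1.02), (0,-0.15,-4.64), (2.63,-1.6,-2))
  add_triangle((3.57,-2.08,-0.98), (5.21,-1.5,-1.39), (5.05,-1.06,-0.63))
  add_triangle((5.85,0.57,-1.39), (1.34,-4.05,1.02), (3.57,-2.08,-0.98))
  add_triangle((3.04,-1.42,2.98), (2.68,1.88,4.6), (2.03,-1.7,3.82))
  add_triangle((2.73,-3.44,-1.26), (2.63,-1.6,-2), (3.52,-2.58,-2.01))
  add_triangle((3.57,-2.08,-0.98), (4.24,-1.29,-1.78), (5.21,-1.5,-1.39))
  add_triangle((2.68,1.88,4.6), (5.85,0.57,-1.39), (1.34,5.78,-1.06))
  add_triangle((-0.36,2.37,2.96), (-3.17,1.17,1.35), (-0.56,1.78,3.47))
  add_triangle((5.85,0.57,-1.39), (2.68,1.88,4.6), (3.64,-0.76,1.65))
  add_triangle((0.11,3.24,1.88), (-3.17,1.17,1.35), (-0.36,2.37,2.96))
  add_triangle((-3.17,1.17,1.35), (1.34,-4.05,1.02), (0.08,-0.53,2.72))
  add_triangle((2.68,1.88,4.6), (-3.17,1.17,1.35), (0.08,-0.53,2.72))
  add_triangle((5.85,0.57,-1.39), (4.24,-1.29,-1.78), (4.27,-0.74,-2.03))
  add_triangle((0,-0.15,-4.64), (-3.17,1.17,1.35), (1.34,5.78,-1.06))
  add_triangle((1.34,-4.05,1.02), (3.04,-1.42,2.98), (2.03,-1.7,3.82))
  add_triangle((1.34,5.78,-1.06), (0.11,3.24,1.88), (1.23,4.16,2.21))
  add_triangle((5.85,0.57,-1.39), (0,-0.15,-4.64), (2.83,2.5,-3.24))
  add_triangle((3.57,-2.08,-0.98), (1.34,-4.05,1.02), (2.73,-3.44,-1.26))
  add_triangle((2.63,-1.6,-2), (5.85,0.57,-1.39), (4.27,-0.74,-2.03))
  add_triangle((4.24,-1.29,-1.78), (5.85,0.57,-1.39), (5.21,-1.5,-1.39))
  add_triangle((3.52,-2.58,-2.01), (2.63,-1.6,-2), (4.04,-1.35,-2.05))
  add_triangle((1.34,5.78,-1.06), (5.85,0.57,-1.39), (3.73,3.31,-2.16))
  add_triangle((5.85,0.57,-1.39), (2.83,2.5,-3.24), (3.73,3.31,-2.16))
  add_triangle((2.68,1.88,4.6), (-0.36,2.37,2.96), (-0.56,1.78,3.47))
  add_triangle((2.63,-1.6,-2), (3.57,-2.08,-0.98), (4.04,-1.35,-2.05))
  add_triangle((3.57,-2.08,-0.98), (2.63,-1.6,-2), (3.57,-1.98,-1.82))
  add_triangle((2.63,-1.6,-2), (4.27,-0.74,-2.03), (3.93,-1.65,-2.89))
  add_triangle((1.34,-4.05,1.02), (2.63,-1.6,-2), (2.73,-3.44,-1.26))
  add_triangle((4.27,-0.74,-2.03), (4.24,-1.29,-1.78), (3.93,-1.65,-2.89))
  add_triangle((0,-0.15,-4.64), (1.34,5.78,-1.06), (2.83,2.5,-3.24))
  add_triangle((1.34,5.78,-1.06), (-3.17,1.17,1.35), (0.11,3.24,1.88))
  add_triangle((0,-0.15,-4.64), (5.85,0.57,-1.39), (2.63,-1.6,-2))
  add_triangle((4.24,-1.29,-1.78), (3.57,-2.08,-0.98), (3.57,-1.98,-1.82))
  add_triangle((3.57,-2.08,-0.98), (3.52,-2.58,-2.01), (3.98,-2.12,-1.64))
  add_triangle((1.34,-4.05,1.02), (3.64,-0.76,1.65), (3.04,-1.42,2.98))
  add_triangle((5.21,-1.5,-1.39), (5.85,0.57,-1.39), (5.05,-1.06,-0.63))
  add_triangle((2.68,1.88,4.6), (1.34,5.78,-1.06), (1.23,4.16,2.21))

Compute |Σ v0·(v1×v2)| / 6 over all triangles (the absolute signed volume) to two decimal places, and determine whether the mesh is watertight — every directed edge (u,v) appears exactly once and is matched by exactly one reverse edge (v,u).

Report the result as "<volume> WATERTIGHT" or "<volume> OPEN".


179.66 OPEN

Per-triangle v0·(v1×v2)/6:
  t1: +3.0736
  t2: +0.4778
  t3: -0.1262
  t4: +3.9836
  t5: +6.0916
  t6: +2.3511
  t7: -1.5484
  t8: +0.9878
  t9: +0.3843
  t10: +8.7962
  t11: +0.2156
  t12: +4.5718
  t13: -2.5343
  t14: +6.7132
  t15: +0.6459
  t16: +3.7052
  t17: +3.6554
  t18: +0.3631
  t19: +0.5911
  t20: +30.0158
  t21: +1.4865
  t22: +9.6608
  t23: +2.5873
  t24: +4.7528
  t25: +5.6929
  t26: +0.8154
  t27: +15.4207
  t28: +3.2867
  t29: +2.4691
  t30: +10.4380
  t31: +2.5204
  t32: -0.2878
  t33: +1.2597
  t34: +0.5203
  t35: +4.8854
  t36: +4.6141
  t37: +1.7182
  t38: -0.8012
  t39: +0.1099
  t40: -0.3150
  t41: -0.4331
  t42: +0.5662
  t43: +10.0255
  t44: +7.2358
  t45: +8.1966
  t46: +0.5533
  t47: +0.2959
  t48: +3.4676
  t49: +1.3457
  t50: +5.1620
Σ = +179.6640 → |volume| = 179.66

Directed edges: 150 total; 6 unmatched, e.g. (2.63,-1.6,-2)→(4.24,-1.29,-1.78) → open.


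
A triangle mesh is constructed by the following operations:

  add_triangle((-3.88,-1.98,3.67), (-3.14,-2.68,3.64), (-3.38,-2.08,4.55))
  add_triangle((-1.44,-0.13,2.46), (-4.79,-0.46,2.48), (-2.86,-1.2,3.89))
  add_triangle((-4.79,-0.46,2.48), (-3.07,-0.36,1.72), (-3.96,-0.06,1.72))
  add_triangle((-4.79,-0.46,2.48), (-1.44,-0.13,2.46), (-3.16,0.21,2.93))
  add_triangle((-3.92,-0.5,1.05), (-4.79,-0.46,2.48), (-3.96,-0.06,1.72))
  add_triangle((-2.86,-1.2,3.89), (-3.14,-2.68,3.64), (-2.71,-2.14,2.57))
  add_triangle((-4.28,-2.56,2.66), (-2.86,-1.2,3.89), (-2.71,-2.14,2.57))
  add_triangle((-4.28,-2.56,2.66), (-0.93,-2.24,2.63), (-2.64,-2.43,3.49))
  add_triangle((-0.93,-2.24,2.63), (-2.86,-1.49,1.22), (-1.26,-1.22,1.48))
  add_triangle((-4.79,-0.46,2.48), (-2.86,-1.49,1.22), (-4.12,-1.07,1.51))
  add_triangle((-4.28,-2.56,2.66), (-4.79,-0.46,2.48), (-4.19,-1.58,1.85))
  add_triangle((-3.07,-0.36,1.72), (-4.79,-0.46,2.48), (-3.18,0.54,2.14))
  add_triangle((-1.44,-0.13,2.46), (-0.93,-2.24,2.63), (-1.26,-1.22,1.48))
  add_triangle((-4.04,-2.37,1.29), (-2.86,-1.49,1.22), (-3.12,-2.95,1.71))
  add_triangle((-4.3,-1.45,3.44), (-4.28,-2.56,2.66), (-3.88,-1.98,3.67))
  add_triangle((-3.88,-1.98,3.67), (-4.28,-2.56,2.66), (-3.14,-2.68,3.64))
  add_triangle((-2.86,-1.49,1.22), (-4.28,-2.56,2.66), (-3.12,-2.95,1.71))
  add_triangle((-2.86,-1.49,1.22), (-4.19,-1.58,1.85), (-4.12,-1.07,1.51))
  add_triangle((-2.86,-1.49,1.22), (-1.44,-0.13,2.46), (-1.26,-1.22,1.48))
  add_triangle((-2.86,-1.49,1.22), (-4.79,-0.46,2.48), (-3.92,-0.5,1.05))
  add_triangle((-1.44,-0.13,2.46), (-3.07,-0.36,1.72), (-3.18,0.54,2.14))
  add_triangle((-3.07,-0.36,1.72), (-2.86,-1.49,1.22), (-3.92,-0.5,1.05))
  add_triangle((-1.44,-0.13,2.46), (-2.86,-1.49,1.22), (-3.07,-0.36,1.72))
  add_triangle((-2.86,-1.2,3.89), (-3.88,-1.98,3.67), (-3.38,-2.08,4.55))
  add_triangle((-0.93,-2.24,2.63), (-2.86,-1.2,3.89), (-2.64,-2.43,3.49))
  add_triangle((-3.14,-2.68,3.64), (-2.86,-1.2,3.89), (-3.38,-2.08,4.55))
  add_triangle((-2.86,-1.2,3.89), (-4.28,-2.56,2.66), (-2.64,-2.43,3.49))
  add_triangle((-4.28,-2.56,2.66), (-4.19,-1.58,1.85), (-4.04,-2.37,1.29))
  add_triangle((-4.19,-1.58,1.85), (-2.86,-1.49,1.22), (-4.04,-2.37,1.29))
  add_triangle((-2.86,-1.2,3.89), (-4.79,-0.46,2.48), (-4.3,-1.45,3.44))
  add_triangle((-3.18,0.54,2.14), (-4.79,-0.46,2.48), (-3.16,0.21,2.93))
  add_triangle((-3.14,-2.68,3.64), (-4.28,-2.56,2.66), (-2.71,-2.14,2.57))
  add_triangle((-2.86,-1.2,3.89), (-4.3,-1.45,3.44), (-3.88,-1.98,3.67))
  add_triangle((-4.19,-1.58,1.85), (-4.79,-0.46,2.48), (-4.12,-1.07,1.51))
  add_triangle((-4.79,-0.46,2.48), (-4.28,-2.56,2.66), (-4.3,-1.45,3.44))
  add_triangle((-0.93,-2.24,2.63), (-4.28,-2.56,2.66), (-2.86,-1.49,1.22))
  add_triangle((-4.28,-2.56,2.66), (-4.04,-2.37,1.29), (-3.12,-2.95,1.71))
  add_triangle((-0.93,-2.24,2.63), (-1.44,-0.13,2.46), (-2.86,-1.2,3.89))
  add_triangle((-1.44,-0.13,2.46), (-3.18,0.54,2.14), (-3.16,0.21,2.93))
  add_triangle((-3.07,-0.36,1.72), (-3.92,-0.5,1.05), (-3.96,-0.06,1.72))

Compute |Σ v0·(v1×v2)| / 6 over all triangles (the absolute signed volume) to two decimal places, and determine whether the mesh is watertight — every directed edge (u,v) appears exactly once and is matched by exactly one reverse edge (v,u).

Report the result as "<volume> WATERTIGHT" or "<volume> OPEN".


Per-triangle v0·(v1×v2)/6:
  t1: +0.7890
  t2: +1.2825
  t3: +0.0162
  t4: +0.6942
  t5: +0.2830
  t6: -0.4232
  t7: -1.1048
  t8: +0.9755
  t9: -0.1887
  t10: -0.4642
  t11: +0.9653
  t12: -0.1138
  t13: -0.6244
  t14: -0.3215
  t15: +0.8207
  t16: +1.1303
  t17: -0.4671
  t18: +0.1033
  t19: -0.7745
  t20: +0.9247
  t21: -0.7651
  t22: -0.6693
  t23: -0.9691
  t24: +0.4991
  t25: +0.9493
  t26: -0.1683
  t27: +1.9559
  t28: +0.7816
  t29: -0.1166
  t30: +1.0981
  t31: +0.6709
  t32: +0.1185
  t33: +0.6755
  t34: +0.4139
  t35: +1.7146
  t36: +0.3466
  t37: +0.9515
  t38: +0.7507
  t39: +0.0986
  t40: -0.2474
Σ = +11.5914 → |volume| = 11.59

Directed edges: 120 total, each appears once with its reverse present → watertight.

11.59 WATERTIGHT


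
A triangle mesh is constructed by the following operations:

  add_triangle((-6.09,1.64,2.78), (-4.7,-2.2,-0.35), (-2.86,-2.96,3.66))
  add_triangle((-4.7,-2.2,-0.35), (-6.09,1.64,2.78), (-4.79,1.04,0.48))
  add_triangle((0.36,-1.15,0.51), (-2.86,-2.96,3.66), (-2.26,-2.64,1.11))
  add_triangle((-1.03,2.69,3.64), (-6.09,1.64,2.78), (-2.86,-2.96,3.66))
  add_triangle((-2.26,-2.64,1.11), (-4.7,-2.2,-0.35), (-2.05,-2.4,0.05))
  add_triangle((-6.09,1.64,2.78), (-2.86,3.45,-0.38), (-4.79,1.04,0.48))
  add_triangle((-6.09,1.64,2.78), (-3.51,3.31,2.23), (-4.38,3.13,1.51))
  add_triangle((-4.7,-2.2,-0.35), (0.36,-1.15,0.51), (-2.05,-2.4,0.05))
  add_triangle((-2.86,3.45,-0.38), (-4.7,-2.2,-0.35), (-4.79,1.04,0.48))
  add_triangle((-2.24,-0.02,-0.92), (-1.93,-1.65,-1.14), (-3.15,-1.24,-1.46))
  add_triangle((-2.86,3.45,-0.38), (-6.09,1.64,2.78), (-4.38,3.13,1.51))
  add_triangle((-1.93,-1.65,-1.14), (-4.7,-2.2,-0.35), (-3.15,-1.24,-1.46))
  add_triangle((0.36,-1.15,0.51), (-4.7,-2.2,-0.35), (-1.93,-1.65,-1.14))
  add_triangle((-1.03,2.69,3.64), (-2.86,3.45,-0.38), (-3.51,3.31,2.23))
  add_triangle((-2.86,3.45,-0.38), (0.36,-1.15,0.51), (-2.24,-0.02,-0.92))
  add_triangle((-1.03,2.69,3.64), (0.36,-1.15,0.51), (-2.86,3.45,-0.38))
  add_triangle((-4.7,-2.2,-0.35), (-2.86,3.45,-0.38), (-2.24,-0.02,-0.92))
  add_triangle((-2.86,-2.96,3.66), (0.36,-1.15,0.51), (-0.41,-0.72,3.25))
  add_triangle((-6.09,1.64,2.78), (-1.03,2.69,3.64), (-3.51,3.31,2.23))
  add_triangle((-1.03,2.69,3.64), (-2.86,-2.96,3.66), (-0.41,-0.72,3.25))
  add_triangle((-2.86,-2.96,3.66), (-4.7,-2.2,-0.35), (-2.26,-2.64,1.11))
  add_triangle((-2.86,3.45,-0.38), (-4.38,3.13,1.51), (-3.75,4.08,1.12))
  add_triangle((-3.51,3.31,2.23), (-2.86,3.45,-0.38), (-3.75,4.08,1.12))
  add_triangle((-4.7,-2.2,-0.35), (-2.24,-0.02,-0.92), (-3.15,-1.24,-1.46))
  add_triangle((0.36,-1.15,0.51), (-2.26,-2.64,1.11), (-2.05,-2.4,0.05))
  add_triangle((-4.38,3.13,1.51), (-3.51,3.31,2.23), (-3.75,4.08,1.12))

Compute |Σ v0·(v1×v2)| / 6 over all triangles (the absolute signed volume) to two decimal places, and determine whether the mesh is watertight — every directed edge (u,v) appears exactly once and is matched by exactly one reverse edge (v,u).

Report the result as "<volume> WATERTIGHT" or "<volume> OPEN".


Per-triangle v0·(v1×v2)/6:
  t1: +17.7304
  t2: +5.3701
  t3: +1.4327
  t4: +17.7670
  t5: +1.1912
  t6: +5.0695
  t7: +2.4175
  t8: -0.3359
  t9: +3.5680
  t10: +0.0558
  t11: +2.0058
  t12: +0.8997
  t13: +1.3116
  t14: +3.5241
  t15: -0.8120
  t16: -1.6074
  t17: +2.6908
  t18: +1.8411
  t19: +6.0712
  t20: +5.2065
  t21: +3.1765
  t22: +1.2188
  t23: -0.1427
  t24: +0.8489
  t25: +0.5674
  t26: +1.1437
Σ = +82.2102 → |volume| = 82.21

Directed edges: 78 total; 6 unmatched, e.g. (-2.24,-0.02,-0.92)→(-1.93,-1.65,-1.14) → open.

82.21 OPEN


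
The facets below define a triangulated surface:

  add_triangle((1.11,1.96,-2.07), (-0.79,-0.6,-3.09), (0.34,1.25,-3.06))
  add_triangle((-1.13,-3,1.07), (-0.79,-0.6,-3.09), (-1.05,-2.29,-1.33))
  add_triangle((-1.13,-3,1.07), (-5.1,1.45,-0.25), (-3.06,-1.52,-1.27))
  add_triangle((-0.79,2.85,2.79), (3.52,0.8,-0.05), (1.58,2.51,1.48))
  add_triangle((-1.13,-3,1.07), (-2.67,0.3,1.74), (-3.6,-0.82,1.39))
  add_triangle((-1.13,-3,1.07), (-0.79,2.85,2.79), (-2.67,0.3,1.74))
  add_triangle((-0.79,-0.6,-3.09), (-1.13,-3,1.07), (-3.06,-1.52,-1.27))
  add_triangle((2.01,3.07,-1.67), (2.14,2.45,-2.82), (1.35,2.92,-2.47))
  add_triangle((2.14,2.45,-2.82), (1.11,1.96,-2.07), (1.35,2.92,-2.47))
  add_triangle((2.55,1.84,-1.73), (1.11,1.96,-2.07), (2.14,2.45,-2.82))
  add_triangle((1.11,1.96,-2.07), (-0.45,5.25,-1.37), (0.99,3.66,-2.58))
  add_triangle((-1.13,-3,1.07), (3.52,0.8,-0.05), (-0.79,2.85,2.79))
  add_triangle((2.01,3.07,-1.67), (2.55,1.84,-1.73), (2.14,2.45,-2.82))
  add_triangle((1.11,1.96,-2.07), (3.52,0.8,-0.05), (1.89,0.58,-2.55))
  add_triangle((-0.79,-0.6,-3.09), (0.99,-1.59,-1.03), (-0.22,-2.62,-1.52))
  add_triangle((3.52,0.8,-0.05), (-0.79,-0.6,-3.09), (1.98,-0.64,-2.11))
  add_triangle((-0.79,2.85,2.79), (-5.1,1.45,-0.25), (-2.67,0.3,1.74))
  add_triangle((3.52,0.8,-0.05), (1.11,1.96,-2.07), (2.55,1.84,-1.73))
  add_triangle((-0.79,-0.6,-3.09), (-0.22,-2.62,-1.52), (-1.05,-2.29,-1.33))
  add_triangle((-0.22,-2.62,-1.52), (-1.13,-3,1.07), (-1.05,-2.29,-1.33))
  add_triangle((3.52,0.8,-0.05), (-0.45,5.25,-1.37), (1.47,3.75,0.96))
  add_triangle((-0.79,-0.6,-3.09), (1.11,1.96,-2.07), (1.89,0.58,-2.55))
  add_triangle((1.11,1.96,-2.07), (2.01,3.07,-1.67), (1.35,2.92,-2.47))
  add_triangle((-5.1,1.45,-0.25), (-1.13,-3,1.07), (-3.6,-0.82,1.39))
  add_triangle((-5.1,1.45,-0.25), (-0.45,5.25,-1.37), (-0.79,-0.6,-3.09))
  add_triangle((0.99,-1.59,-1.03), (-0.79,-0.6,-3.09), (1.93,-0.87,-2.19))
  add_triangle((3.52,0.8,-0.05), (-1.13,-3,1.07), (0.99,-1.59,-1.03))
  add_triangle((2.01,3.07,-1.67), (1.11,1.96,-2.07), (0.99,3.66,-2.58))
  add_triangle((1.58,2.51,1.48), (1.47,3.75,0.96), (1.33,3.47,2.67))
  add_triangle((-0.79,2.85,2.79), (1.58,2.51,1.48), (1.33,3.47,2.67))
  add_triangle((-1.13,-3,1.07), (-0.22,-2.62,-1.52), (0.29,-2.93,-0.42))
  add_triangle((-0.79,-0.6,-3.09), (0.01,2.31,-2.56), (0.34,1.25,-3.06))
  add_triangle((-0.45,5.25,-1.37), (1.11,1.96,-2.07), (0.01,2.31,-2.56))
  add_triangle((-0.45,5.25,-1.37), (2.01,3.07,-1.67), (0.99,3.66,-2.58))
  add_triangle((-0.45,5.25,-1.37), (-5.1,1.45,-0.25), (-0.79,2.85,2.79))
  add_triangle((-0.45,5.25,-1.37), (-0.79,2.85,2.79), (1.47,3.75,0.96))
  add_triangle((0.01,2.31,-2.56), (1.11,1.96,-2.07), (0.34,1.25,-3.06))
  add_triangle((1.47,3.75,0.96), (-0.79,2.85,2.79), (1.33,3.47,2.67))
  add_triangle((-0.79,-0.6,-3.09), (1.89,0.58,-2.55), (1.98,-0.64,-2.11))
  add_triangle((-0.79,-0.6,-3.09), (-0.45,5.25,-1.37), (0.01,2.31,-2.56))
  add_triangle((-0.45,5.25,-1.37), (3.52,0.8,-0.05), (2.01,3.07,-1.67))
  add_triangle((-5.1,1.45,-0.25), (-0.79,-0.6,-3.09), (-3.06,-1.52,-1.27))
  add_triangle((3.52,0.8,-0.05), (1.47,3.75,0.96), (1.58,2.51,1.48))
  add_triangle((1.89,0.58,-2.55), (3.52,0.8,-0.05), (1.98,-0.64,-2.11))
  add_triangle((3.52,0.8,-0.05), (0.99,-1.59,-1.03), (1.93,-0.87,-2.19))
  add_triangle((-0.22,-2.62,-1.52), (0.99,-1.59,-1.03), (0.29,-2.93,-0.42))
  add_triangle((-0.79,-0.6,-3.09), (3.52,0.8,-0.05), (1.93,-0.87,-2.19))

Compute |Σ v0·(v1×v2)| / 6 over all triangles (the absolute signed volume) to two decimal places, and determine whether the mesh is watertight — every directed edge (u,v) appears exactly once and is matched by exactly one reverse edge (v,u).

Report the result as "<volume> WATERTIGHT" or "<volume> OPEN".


Per-triangle v0·(v1×v2)/6:
  t1: +0.1917
  t2: +0.2957
  t3: +5.4481
  t4: +0.8361
  t5: +1.5121
  t6: +3.5758
  t7: +3.5983
  t8: +0.6693
  t9: +0.1278
  t10: -0.1670
  t11: -0.0392
  t12: +6.3452
  t13: +0.8238
  t14: +2.3465
  t15: +1.3799
  t16: -1.4696
  t17: +5.2789
  t18: -0.1779
  t19: +1.0265
  t20: +1.0532
  t21: +5.8383
  t22: +2.1844
  t23: -0.2104
  t24: +2.6588
  t25: +14.2293
  t26: +1.4953
  t27: +2.7572
  t28: +0.6701
  t29: +0.6796
  t30: -0.2779
  t31: +1.1486
  t32: +0.9914
  t33: +1.9050
  t34: +2.2408
  t35: +15.3236
  t36: +6.4648
  t37: +0.7234
  t38: +2.0848
  t39: +1.6965
  t40: +2.0319
  t41: +3.0440
  t42: +5.4136
  t43: +1.7732
  t44: +1.7972
  t45: +1.5228
  t46: +0.6531
  t47: +1.8475
Σ = +113.3420 → |volume| = 113.34

Directed edges: 141 total; 9 unmatched, e.g. (-2.67,0.3,1.74)→(-3.6,-0.82,1.39) → open.

113.34 OPEN


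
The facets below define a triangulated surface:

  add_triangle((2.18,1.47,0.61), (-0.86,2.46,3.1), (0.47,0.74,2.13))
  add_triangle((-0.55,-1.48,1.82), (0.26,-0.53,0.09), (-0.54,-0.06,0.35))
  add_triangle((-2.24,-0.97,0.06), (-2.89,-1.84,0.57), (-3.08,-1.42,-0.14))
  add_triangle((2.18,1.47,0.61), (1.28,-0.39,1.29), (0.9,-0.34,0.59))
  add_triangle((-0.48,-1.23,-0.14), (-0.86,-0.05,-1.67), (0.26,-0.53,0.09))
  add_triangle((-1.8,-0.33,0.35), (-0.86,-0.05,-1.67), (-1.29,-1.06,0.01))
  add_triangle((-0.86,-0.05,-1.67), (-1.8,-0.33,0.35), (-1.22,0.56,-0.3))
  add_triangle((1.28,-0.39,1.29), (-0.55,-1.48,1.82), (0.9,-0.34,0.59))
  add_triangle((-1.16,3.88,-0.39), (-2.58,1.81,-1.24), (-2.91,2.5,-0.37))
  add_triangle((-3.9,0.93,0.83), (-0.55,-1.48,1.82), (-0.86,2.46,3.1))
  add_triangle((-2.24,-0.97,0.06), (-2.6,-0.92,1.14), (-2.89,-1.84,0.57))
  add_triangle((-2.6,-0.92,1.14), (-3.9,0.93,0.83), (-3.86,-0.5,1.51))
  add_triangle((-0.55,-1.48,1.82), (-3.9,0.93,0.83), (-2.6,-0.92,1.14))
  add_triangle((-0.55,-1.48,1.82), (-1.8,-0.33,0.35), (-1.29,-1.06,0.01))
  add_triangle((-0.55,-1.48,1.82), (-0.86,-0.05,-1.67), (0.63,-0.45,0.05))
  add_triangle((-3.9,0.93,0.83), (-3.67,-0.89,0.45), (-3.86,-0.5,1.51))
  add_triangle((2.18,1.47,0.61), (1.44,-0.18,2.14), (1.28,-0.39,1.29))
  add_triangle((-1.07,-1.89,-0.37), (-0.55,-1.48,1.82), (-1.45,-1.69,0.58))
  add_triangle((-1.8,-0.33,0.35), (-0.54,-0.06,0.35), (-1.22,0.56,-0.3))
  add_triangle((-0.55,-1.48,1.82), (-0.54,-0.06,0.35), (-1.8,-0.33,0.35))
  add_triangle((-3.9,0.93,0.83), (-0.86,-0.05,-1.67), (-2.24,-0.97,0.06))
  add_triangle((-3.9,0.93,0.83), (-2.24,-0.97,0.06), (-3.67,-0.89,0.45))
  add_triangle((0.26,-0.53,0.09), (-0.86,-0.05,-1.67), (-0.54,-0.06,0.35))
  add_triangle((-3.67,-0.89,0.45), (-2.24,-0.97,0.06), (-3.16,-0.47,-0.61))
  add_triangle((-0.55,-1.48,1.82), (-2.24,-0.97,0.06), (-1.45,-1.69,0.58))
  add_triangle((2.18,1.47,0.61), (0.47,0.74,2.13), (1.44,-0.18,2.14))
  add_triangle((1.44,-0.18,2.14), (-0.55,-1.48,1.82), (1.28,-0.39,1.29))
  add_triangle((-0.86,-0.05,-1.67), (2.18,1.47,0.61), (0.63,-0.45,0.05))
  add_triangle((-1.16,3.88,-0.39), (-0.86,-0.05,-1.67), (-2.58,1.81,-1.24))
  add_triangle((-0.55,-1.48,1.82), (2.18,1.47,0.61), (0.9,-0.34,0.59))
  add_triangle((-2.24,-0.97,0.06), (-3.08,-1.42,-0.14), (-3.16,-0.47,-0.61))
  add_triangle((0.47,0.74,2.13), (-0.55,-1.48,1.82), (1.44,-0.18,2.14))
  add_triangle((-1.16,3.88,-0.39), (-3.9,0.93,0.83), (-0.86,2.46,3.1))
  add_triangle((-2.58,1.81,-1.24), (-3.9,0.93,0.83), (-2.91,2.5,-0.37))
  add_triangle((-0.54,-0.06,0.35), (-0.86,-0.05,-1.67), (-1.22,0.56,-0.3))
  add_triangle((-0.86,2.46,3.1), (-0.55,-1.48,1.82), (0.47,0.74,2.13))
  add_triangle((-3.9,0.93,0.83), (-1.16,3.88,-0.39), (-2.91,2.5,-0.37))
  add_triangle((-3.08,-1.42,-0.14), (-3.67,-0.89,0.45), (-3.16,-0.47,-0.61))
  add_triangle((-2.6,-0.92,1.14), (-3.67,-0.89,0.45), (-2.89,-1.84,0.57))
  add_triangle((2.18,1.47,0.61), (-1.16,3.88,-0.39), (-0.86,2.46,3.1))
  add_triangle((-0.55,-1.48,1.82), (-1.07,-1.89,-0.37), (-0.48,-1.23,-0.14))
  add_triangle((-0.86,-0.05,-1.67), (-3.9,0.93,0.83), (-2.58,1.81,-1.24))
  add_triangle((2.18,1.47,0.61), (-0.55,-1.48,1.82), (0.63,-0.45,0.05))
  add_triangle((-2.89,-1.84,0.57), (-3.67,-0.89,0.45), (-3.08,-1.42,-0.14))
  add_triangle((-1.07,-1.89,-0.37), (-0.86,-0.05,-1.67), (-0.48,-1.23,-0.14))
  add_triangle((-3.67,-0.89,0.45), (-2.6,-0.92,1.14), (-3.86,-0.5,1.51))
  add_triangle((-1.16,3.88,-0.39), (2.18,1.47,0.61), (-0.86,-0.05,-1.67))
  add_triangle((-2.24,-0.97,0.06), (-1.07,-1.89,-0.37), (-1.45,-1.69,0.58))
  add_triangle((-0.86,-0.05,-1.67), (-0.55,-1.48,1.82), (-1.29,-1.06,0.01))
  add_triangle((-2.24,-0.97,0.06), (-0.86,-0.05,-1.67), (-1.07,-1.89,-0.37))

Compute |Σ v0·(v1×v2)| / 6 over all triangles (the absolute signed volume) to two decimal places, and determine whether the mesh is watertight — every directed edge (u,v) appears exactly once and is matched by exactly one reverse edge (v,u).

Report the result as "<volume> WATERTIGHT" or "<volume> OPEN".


Per-triangle v0·(v1×v2)/6:
  t1: +1.6938
  t2: -0.0406
  t3: -0.0647
  t4: +0.1666
  t5: +0.1334
  t6: +0.4617
  t7: +0.4146
  t8: +0.1448
  t9: +1.3232
  t10: +5.5508
  t11: -0.2730
  t12: -0.1475
  t13: +1.0903
  t14: +0.5229
  t15: +0.4450
  t16: +1.0956
  t17: +0.4012
  t18: +0.4104
  t19: +0.0639
  t20: +0.1214
  t21: +1.7426
  t22: +0.1545
  t23: -0.1110
  t24: -0.2993
  t25: +0.4649
  t26: +1.1028
  t27: +0.3731
  t28: +0.4786
  t29: +1.6098
  t30: -0.5428
  t31: -0.0970
  t32: +1.0377
  t33: +7.7656
  t34: +1.3320
  t35: -0.1350
  t36: +1.6250
  t37: +1.5695
  t38: +0.5045
  t39: +0.5340
  t40: +5.7311
  t41: +0.1346
  t42: +1.7357
  t43: +0.6783
  t44: +0.4495
  t45: +0.0867
  t46: +0.4026
  t47: +2.4086
  t48: +0.4463
  t49: +0.1142
  t50: +0.9497
Σ = +45.7605 → |volume| = 45.76

Directed edges: 150 total; 6 unmatched, e.g. (-0.55,-1.48,1.82)→(0.26,-0.53,0.09) → open.

45.76 OPEN


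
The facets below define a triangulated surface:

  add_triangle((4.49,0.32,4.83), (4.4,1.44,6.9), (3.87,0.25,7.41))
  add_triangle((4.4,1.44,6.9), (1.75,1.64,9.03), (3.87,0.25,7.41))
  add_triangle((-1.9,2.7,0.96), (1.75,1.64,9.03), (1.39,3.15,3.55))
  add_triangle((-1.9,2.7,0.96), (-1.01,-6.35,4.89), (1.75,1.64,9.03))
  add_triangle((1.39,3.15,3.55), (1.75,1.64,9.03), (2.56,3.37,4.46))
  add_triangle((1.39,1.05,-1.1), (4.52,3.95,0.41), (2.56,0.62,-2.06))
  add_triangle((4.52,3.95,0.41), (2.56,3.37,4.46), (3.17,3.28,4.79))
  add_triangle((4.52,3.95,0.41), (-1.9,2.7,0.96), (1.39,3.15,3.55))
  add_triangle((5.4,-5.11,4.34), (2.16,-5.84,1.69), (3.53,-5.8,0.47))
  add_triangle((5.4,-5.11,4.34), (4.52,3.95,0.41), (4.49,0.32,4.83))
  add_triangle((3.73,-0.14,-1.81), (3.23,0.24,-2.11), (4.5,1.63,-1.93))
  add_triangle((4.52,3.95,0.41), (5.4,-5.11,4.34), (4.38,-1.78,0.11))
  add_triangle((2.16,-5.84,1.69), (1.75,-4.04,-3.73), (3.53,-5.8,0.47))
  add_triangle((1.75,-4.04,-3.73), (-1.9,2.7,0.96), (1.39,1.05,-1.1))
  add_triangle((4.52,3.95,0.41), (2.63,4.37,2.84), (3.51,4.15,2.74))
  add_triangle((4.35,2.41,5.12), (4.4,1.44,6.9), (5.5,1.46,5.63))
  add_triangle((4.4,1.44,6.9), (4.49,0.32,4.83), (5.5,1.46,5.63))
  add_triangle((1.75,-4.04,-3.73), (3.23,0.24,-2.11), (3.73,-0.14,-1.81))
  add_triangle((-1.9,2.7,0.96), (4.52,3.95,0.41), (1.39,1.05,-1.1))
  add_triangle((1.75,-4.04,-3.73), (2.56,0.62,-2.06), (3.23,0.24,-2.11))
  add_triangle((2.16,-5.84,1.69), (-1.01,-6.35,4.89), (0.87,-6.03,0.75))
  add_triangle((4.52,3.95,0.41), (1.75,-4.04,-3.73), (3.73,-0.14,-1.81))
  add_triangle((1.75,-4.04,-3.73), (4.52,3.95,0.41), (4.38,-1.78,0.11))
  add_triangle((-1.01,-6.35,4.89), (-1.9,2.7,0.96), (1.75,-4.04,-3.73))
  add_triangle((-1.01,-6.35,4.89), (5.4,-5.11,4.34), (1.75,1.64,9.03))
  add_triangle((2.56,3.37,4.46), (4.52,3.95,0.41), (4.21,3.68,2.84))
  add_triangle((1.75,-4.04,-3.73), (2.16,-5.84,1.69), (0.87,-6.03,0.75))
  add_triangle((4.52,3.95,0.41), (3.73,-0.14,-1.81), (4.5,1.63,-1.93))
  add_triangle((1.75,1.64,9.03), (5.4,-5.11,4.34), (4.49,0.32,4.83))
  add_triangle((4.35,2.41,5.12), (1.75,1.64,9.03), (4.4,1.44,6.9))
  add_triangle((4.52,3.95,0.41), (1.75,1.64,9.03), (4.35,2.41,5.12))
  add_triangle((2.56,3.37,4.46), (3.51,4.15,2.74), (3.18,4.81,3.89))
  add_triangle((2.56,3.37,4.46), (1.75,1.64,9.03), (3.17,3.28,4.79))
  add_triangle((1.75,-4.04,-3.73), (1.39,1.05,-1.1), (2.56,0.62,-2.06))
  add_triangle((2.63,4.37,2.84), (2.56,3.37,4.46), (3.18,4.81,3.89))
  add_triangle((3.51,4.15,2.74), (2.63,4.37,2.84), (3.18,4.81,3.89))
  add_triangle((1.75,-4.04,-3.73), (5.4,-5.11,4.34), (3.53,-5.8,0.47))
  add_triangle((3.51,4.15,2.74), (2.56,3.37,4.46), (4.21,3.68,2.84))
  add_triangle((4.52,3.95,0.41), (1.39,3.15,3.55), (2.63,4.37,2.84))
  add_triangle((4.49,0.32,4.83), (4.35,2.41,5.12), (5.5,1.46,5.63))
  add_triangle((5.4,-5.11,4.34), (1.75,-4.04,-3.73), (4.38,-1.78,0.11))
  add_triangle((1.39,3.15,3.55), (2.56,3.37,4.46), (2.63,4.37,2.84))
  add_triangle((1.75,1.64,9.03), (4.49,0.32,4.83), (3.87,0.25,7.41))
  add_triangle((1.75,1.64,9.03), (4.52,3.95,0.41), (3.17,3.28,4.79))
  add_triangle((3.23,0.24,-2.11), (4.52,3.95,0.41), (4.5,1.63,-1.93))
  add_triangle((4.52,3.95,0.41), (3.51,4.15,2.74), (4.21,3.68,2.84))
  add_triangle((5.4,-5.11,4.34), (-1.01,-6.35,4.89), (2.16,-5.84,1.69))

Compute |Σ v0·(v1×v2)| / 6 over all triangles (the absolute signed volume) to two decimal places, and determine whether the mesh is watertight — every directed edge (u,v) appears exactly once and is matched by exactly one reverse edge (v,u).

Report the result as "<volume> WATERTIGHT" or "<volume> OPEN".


337.15 OPEN

Per-triangle v0·(v1×v2)/6:
  t1: +2.7788
  t2: +5.7354
  t3: +10.5337
  t4: +30.1654
  t5: +3.6886
  t6: +1.2093
  t7: +2.2189
  t8: +9.5961
  t9: +7.9850
  t10: +22.2955
  t11: +0.6638
  t12: +18.3921
  t13: +6.3025
  t14: +2.9219
  t15: +1.6576
  t16: +2.5906
  t17: +1.9733
  t18: +1.9876
  t19: +3.8870
  t20: +1.4688
  t21: +7.2941
  t22: -0.9458
  t23: +15.2223
  t24: +9.1699
  t25: +67.0398
  t26: -2.0949
  t27: +6.7341
  t28: +2.2618
  t29: +27.7247
  t30: +5.8784
  t31: +9.6930
  t32: +1.2297
  t33: +2.4864
  t34: +0.6714
  t35: +0.1755
  t36: +0.5545
  t37: +6.2914
  t38: +1.7790
  t39: -1.5509
  t40: -0.8023
  t41: +18.2489
  t42: +1.4183
  t43: -3.8199
  t44: +3.0313
  t45: -0.3811
  t46: +2.0031
  t47: +19.7819
Σ = +337.1467 → |volume| = 337.15

Directed edges: 141 total; 9 unmatched, e.g. (4.52,3.95,0.41)→(2.56,0.62,-2.06) → open.
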